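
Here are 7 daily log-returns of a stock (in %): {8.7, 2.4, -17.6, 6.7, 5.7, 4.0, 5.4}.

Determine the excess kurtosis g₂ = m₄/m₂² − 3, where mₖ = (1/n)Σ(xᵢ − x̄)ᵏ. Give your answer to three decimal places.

1.726

x̄ = 2.1857
Σ(xᵢ − x̄)² = 480.3086 ⇒ m₂ = 68.61551
Σ(xᵢ − x̄)⁴ = 155738.4849 ⇒ m₄ = 22248.35499
m₂² = 4708.08824
g₂ = m₄/m₂² − 3 = 4.72556 − 3 ≈ 1.726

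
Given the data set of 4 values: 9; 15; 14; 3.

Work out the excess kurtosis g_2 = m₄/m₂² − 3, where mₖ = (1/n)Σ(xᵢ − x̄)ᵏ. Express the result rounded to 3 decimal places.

x̄ = 10.2500
Σ(xᵢ − x̄)² = 90.7500 ⇒ m₂ = 22.68750
Σ(xᵢ − x̄)⁴ = 3472.0781 ⇒ m₄ = 868.01953
m₂² = 514.72266
g_2 = m₄/m₂² − 3 = 1.68638 − 3 ≈ -1.314

-1.314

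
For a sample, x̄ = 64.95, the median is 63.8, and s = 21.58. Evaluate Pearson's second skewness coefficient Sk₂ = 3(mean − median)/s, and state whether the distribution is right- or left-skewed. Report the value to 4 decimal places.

0.1599, right-skewed

Sk₂ = 3(64.95 − 63.8) / 21.58 = 3 × 1.1500 / 21.58
    = 3.4500 / 21.58 ≈ 0.1599
Sk₂ > 0 ⇒ mean > median ⇒ right-skewed (positive skew).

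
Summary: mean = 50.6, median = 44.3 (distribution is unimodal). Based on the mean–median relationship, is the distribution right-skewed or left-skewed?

right-skewed

mean − median = 50.6 − 44.3 = 6.3
mean > median ⇒ the longer tail is on the right ⇒ right-skewed (positively skewed).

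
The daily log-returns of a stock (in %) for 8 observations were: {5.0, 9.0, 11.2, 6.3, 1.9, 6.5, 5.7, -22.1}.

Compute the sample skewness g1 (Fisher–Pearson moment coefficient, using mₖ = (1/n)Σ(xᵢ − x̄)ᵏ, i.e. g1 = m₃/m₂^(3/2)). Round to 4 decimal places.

-1.9631

x̄ = (5.0 + 9.0 + 11.2 + 6.3 + 1.9 + 6.5 + 5.7 - 22.1) / 8 = 2.9375
deviations (xᵢ − x̄): 2.0625, 6.0625, 8.2625, 3.3625, -1.0375, 3.5625, 2.7625, -25.0375
Σ(xᵢ − x̄)² = 768.8588 ⇒ m₂ = 768.8588/8 = 96.10734
Σ(xᵢ − x̄)³ = -14796.5560 ⇒ m₃ = -14796.5560/8 = -1849.56950
m₂^(3/2) = 96.10734^(1.5) = 942.18213
g1 = m₃ / m₂^(3/2) = -1849.56950 / 942.18213 ≈ -1.9631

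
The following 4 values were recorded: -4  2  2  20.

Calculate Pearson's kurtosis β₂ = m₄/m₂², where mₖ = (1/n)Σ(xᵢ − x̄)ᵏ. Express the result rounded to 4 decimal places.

x̄ = 5.0000
Σ(xᵢ − x̄)² = 324.0000 ⇒ m₂ = 81.00000
Σ(xᵢ − x̄)⁴ = 57348.0000 ⇒ m₄ = 14337.00000
m₂² = 6561.00000
β₂ = m₄/m₂² = 14337.00000 / 6561.00000 ≈ 2.1852

2.1852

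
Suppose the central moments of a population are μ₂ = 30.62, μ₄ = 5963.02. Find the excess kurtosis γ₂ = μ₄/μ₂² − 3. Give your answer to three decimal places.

μ₂² = 30.62² = 937.58440
μ₄/μ₂² = 5963.02 / 937.58440 = 6.35998
γ₂ = 6.35998 − 3 ≈ 3.360

3.360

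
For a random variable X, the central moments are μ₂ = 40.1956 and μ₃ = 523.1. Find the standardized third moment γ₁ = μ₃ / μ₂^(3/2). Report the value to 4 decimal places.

2.0527

σ = √μ₂ = √40.1956 = 6.34000
σ³ = μ₂^(3/2) = 254.84010
γ₁ = μ₃/σ³ = 523.1 / 254.84010 ≈ 2.0527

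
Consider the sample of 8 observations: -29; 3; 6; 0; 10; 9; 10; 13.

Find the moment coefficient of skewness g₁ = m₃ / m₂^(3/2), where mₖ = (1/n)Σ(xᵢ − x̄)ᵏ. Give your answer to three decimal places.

-1.857

x̄ = (-29 + 3 + 6 + 0 + 10 + 9 + 10 + 13) / 8 = 2.7500
deviations (xᵢ − x̄): -31.7500, 0.2500, 3.2500, -2.7500, 7.2500, 6.2500, 7.2500, 10.2500
Σ(xᵢ − x̄)² = 1275.5000 ⇒ m₂ = 1275.5000/8 = 159.43750
Σ(xᵢ − x̄)³ = -29909.2500 ⇒ m₃ = -29909.2500/8 = -3738.65625
m₂^(3/2) = 159.43750^(1.5) = 2013.19440
g₁ = m₃ / m₂^(3/2) = -3738.65625 / 2013.19440 ≈ -1.857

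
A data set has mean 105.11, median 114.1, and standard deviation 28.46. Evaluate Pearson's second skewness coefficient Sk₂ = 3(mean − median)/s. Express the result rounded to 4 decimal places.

Sk₂ = 3(105.11 − 114.1) / 28.46 = 3 × -8.9900 / 28.46
    = -26.9700 / 28.46 ≈ -0.9476

-0.9476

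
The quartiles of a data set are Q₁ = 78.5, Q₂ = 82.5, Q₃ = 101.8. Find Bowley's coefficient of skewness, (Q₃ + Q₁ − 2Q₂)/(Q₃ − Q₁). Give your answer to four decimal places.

numerator: Q₃ + Q₁ − 2Q₂ = 101.8 + 78.5 − 2×82.5 = 15.3000
denominator: Q₃ − Q₁ = 101.8 − 78.5 = 23.3000
Bowley skewness = 15.3000 / 23.3000 ≈ 0.6567

0.6567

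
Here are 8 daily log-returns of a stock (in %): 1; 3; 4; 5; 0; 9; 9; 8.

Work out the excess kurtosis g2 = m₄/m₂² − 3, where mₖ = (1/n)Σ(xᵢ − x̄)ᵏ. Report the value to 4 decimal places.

-1.4337

x̄ = 4.8750
Σ(xᵢ − x̄)² = 86.8750 ⇒ m₂ = 10.85938
Σ(xᵢ − x̄)⁴ = 1477.6504 ⇒ m₄ = 184.70630
m₂² = 117.92603
g2 = m₄/m₂² − 3 = 1.56629 − 3 ≈ -1.4337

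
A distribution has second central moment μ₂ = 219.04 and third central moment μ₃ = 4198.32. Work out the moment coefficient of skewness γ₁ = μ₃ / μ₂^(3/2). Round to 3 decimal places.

σ = √μ₂ = √219.04 = 14.80000
σ³ = μ₂^(3/2) = 3241.79200
γ₁ = μ₃/σ³ = 4198.32 / 3241.79200 ≈ 1.295

1.295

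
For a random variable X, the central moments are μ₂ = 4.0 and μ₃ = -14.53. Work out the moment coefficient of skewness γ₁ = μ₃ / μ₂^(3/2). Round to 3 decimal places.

-1.816

σ = √μ₂ = √4.0 = 2.00000
σ³ = μ₂^(3/2) = 8.00000
γ₁ = μ₃/σ³ = -14.53 / 8.00000 ≈ -1.816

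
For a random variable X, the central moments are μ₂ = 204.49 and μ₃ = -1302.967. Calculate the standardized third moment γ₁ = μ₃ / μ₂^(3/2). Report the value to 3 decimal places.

-0.446

σ = √μ₂ = √204.49 = 14.30000
σ³ = μ₂^(3/2) = 2924.20700
γ₁ = μ₃/σ³ = -1302.967 / 2924.20700 ≈ -0.446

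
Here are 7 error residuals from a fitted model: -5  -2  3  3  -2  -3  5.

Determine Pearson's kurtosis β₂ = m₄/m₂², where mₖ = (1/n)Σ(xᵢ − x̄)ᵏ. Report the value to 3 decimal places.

x̄ = -0.1429
Σ(xᵢ − x̄)² = 84.8571 ⇒ m₂ = 12.12245
Σ(xᵢ − x̄)⁴ = 1541.6851 ⇒ m₄ = 220.24073
m₂² = 146.95377
β₂ = m₄/m₂² = 220.24073 / 146.95377 ≈ 1.499

1.499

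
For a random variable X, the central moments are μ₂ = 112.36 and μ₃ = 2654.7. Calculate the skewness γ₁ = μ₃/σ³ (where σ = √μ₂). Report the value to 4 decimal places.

2.2289

σ = √μ₂ = √112.36 = 10.60000
σ³ = μ₂^(3/2) = 1191.01600
γ₁ = μ₃/σ³ = 2654.7 / 1191.01600 ≈ 2.2289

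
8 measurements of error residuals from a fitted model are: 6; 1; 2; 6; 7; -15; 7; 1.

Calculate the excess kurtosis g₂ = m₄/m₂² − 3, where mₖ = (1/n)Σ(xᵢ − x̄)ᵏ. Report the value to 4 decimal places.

x̄ = 1.8750
Σ(xᵢ − x̄)² = 372.8750 ⇒ m₂ = 46.60938
Σ(xᵢ − x̄)⁴ = 83051.4629 ⇒ m₄ = 10381.43286
m₂² = 2172.43384
g₂ = m₄/m₂² − 3 = 4.77871 − 3 ≈ 1.7787

1.7787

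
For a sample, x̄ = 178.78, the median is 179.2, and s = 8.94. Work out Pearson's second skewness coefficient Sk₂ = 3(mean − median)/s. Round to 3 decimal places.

Sk₂ = 3(178.78 − 179.2) / 8.94 = 3 × -0.4200 / 8.94
    = -1.2600 / 8.94 ≈ -0.141

-0.141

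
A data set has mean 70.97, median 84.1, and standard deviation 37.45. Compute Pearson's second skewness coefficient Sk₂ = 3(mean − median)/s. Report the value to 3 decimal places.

Sk₂ = 3(70.97 − 84.1) / 37.45 = 3 × -13.1300 / 37.45
    = -39.3900 / 37.45 ≈ -1.052

-1.052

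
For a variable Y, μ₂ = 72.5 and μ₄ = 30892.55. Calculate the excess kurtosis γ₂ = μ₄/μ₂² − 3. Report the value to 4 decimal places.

μ₂² = 72.5² = 5256.25000
μ₄/μ₂² = 30892.55 / 5256.25000 = 5.87730
γ₂ = 5.87730 − 3 ≈ 2.8773

2.8773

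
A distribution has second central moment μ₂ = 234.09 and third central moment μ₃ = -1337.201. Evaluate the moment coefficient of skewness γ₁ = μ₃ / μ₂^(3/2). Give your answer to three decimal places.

-0.373

σ = √μ₂ = √234.09 = 15.30000
σ³ = μ₂^(3/2) = 3581.57700
γ₁ = μ₃/σ³ = -1337.201 / 3581.57700 ≈ -0.373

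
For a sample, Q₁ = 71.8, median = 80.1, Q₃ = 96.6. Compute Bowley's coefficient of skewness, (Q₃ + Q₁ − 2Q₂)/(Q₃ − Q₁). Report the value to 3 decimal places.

0.331

numerator: Q₃ + Q₁ − 2Q₂ = 96.6 + 71.8 − 2×80.1 = 8.2000
denominator: Q₃ − Q₁ = 96.6 − 71.8 = 24.8000
Bowley skewness = 8.2000 / 24.8000 ≈ 0.331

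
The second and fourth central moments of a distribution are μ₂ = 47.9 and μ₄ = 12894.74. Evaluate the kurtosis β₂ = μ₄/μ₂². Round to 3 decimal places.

μ₂² = 47.9² = 2294.41000
μ₄/μ₂² = 12894.74 / 2294.41000 = 5.62007
β₂ ≈ 5.620

5.620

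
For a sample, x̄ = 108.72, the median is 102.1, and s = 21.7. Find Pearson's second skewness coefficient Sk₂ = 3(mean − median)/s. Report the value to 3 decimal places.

0.915

Sk₂ = 3(108.72 − 102.1) / 21.7 = 3 × 6.6200 / 21.7
    = 19.8600 / 21.7 ≈ 0.915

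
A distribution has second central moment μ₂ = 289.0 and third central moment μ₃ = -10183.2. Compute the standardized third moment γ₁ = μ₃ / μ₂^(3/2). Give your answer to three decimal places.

σ = √μ₂ = √289.0 = 17.00000
σ³ = μ₂^(3/2) = 4913.00000
γ₁ = μ₃/σ³ = -10183.2 / 4913.00000 ≈ -2.073

-2.073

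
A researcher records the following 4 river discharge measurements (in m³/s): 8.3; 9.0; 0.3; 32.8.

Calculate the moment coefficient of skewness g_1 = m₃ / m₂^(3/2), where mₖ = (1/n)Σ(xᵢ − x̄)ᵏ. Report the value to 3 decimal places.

0.871

x̄ = (8.3 + 9.0 + 0.3 + 32.8) / 4 = 12.6000
deviations (xᵢ − x̄): -4.3000, -3.6000, -12.3000, 20.2000
Σ(xᵢ − x̄)² = 590.7800 ⇒ m₂ = 590.7800/4 = 147.69500
Σ(xᵢ − x̄)³ = 6255.3780 ⇒ m₃ = 6255.3780/4 = 1563.84450
m₂^(3/2) = 147.69500^(1.5) = 1794.93485
g_1 = m₃ / m₂^(3/2) = 1563.84450 / 1794.93485 ≈ 0.871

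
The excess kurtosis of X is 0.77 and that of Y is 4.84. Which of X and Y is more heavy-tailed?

Higher excess kurtosis ⇒ heavier tails relative to the normal distribution.
0.77 vs 4.84: the larger is 4.84, so Y has heavier tails.

Y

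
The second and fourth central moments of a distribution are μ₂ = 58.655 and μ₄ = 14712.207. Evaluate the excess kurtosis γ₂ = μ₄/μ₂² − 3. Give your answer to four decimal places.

μ₂² = 58.655² = 3440.40903
μ₄/μ₂² = 14712.207 / 3440.40903 = 4.27630
γ₂ = 4.27630 − 3 ≈ 1.2763

1.2763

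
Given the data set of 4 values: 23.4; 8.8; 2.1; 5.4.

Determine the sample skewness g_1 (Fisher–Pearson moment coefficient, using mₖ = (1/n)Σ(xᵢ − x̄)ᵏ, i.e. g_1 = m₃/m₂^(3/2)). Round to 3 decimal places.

x̄ = (23.4 + 8.8 + 2.1 + 5.4) / 4 = 9.9250
deviations (xᵢ − x̄): 13.4750, -1.1250, -7.8250, -4.5250
Σ(xᵢ − x̄)² = 264.5475 ⇒ m₂ = 264.5475/4 = 66.13687
Σ(xᵢ − x̄)³ = 1873.5259 ⇒ m₃ = 1873.5259/4 = 468.38147
m₂^(3/2) = 66.13687^(1.5) = 537.85537
g_1 = m₃ / m₂^(3/2) = 468.38147 / 537.85537 ≈ 0.871

0.871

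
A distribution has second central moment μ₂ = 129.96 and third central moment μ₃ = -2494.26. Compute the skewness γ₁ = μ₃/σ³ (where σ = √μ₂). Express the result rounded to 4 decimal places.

σ = √μ₂ = √129.96 = 11.40000
σ³ = μ₂^(3/2) = 1481.54400
γ₁ = μ₃/σ³ = -2494.26 / 1481.54400 ≈ -1.6836

-1.6836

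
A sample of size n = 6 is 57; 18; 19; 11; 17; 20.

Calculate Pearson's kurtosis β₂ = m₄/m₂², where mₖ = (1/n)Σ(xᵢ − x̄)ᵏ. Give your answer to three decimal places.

x̄ = 23.6667
Σ(xᵢ − x̄)² = 1383.3333 ⇒ m₂ = 230.55556
Σ(xᵢ − x̄)⁴ = 1263971.7778 ⇒ m₄ = 210661.96296
m₂² = 53155.86420
β₂ = m₄/m₂² = 210661.96296 / 53155.86420 ≈ 3.963

3.963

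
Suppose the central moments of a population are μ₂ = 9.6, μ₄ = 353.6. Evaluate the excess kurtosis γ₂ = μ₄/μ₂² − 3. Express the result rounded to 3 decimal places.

μ₂² = 9.6² = 92.16000
μ₄/μ₂² = 353.6 / 92.16000 = 3.83681
γ₂ = 3.83681 − 3 ≈ 0.837

0.837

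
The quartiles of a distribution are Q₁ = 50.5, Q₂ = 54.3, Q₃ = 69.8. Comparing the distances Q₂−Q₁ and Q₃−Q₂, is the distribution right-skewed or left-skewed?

right-skewed

Q₂ − Q₁ = 3.8;  Q₃ − Q₂ = 15.5
Q₃ − Q₂ > Q₂ − Q₁ ⇒ the upper half is more spread out ⇒ right-skewed.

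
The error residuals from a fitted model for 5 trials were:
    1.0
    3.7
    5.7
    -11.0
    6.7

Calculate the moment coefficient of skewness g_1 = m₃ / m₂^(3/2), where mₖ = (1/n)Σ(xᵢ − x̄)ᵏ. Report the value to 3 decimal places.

x̄ = (1.0 + 3.7 + 5.7 - 11.0 + 6.7) / 5 = 1.2200
deviations (xᵢ − x̄): -0.2200, 2.4800, 4.4800, -12.2200, 5.4800
Σ(xᵢ − x̄)² = 205.6280 ⇒ m₂ = 205.6280/5 = 41.12560
Σ(xᵢ − x̄)³ = -1555.0687 ⇒ m₃ = -1555.0687/5 = -311.01374
m₂^(3/2) = 41.12560^(1.5) = 263.73537
g_1 = m₃ / m₂^(3/2) = -311.01374 / 263.73537 ≈ -1.179

-1.179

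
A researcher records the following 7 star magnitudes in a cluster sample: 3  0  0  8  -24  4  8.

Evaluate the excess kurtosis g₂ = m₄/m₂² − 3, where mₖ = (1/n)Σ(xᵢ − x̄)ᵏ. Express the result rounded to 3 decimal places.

x̄ = -0.1429
Σ(xᵢ − x̄)² = 728.8571 ⇒ m₂ = 104.12245
Σ(xᵢ − x̄)⁴ = 333131.9708 ⇒ m₄ = 47590.28155
m₂² = 10841.48438
g₂ = m₄/m₂² − 3 = 4.38965 − 3 ≈ 1.390

1.390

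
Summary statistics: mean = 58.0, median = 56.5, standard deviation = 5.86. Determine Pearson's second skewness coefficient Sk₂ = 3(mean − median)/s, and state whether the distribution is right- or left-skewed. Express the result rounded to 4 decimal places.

0.7679, right-skewed

Sk₂ = 3(58.0 − 56.5) / 5.86 = 3 × 1.5000 / 5.86
    = 4.5000 / 5.86 ≈ 0.7679
Sk₂ > 0 ⇒ mean > median ⇒ right-skewed (positive skew).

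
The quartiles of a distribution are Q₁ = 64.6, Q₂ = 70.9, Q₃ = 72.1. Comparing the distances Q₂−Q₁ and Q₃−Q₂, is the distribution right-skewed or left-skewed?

Q₂ − Q₁ = 6.3;  Q₃ − Q₂ = 1.2
Q₂ − Q₁ > Q₃ − Q₂ ⇒ the lower half is more spread out ⇒ left-skewed.

left-skewed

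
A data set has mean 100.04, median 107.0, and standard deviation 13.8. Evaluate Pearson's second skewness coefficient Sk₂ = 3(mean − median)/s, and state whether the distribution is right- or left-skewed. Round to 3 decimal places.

Sk₂ = 3(100.04 − 107.0) / 13.8 = 3 × -6.9600 / 13.8
    = -20.8800 / 13.8 ≈ -1.513
Sk₂ < 0 ⇒ mean < median ⇒ left-skewed (negative skew).

-1.513, left-skewed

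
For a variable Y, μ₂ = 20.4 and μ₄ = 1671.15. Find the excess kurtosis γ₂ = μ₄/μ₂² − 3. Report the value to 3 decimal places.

μ₂² = 20.4² = 416.16000
μ₄/μ₂² = 1671.15 / 416.16000 = 4.01564
γ₂ = 4.01564 − 3 ≈ 1.016

1.016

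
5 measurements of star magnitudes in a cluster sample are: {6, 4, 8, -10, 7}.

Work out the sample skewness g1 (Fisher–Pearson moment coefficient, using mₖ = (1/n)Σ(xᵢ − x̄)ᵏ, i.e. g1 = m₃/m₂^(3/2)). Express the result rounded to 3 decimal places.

-1.357

x̄ = (6 + 4 + 8 - 10 + 7) / 5 = 3.0000
deviations (xᵢ − x̄): 3.0000, 1.0000, 5.0000, -13.0000, 4.0000
Σ(xᵢ − x̄)² = 220.0000 ⇒ m₂ = 220.0000/5 = 44.00000
Σ(xᵢ − x̄)³ = -1980.0000 ⇒ m₃ = -1980.0000/5 = -396.00000
m₂^(3/2) = 44.00000^(1.5) = 291.86298
g1 = m₃ / m₂^(3/2) = -396.00000 / 291.86298 ≈ -1.357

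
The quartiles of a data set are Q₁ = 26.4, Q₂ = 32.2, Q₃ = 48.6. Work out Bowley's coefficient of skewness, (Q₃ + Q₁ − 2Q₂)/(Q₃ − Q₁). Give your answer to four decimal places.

0.4775

numerator: Q₃ + Q₁ − 2Q₂ = 48.6 + 26.4 − 2×32.2 = 10.6000
denominator: Q₃ − Q₁ = 48.6 − 26.4 = 22.2000
Bowley skewness = 10.6000 / 22.2000 ≈ 0.4775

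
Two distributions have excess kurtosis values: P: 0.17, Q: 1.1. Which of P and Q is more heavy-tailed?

Q

Higher excess kurtosis ⇒ heavier tails relative to the normal distribution.
0.17 vs 1.1: the larger is 1.1, so Q has heavier tails.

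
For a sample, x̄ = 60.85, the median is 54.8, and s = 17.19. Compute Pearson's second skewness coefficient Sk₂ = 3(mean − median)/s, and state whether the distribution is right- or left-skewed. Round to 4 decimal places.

Sk₂ = 3(60.85 − 54.8) / 17.19 = 3 × 6.0500 / 17.19
    = 18.1500 / 17.19 ≈ 1.0558
Sk₂ > 0 ⇒ mean > median ⇒ right-skewed (positive skew).

1.0558, right-skewed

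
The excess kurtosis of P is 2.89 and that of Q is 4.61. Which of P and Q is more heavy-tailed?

Q

Higher excess kurtosis ⇒ heavier tails relative to the normal distribution.
2.89 vs 4.61: the larger is 4.61, so Q has heavier tails.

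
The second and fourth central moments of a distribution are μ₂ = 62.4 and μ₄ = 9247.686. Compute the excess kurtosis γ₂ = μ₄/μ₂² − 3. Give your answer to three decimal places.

-0.625

μ₂² = 62.4² = 3893.76000
μ₄/μ₂² = 9247.686 / 3893.76000 = 2.37500
γ₂ = 2.37500 − 3 ≈ -0.625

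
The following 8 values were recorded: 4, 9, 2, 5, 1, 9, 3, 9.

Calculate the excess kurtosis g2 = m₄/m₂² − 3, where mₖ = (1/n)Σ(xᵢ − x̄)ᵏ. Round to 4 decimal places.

-1.5893

x̄ = 5.2500
Σ(xᵢ − x̄)² = 77.5000 ⇒ m₂ = 9.68750
Σ(xᵢ − x̄)⁴ = 1059.1563 ⇒ m₄ = 132.39453
m₂² = 93.84766
g2 = m₄/m₂² − 3 = 1.41074 − 3 ≈ -1.5893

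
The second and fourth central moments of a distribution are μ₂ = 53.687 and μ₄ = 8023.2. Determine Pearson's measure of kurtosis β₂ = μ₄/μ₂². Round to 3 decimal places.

μ₂² = 53.687² = 2882.29397
μ₄/μ₂² = 8023.2 / 2882.29397 = 2.78362
β₂ ≈ 2.784

2.784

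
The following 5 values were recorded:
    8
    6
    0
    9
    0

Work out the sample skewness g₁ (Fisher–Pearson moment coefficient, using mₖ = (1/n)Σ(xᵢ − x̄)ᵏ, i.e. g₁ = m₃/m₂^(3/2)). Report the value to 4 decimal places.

-0.2312

x̄ = (8 + 6 + 0 + 9 + 0) / 5 = 4.6000
deviations (xᵢ − x̄): 3.4000, 1.4000, -4.6000, 4.4000, -4.6000
Σ(xᵢ − x̄)² = 75.2000 ⇒ m₂ = 75.2000/5 = 15.04000
Σ(xᵢ − x̄)³ = -67.4400 ⇒ m₃ = -67.4400/5 = -13.48800
m₂^(3/2) = 15.04000^(1.5) = 58.32728
g₁ = m₃ / m₂^(3/2) = -13.48800 / 58.32728 ≈ -0.2312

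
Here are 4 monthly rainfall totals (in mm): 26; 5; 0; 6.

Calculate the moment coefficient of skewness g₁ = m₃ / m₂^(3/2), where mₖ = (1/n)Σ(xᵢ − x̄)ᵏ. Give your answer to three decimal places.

x̄ = (26 + 5 + 0 + 6) / 4 = 9.2500
deviations (xᵢ − x̄): 16.7500, -4.2500, -9.2500, -3.2500
Σ(xᵢ − x̄)² = 394.7500 ⇒ m₂ = 394.7500/4 = 98.68750
Σ(xᵢ − x̄)³ = 3796.8750 ⇒ m₃ = 3796.8750/4 = 949.21875
m₂^(3/2) = 98.68750^(1.5) = 980.37724
g₁ = m₃ / m₂^(3/2) = 949.21875 / 980.37724 ≈ 0.968

0.968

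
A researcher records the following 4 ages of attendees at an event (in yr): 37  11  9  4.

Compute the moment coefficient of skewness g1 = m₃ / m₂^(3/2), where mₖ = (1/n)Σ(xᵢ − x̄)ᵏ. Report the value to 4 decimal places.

x̄ = (37 + 11 + 9 + 4) / 4 = 15.2500
deviations (xᵢ − x̄): 21.7500, -4.2500, -6.2500, -11.2500
Σ(xᵢ − x̄)² = 656.7500 ⇒ m₂ = 656.7500/4 = 164.18750
Σ(xᵢ − x̄)³ = 8544.3750 ⇒ m₃ = 8544.3750/4 = 2136.09375
m₂^(3/2) = 164.18750^(1.5) = 2103.82754
g1 = m₃ / m₂^(3/2) = 2136.09375 / 2103.82754 ≈ 1.0153

1.0153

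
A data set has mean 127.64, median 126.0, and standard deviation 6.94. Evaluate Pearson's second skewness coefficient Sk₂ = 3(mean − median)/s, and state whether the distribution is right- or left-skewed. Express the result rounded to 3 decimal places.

Sk₂ = 3(127.64 − 126.0) / 6.94 = 3 × 1.6400 / 6.94
    = 4.9200 / 6.94 ≈ 0.709
Sk₂ > 0 ⇒ mean > median ⇒ right-skewed (positive skew).

0.709, right-skewed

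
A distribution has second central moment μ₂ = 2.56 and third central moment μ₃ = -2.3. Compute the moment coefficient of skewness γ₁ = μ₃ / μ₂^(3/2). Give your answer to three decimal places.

σ = √μ₂ = √2.56 = 1.60000
σ³ = μ₂^(3/2) = 4.09600
γ₁ = μ₃/σ³ = -2.3 / 4.09600 ≈ -0.562

-0.562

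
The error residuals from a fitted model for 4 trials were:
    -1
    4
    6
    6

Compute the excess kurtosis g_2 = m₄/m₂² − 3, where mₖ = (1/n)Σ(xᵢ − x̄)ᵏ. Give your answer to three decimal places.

-0.910

x̄ = 3.7500
Σ(xᵢ − x̄)² = 32.7500 ⇒ m₂ = 8.18750
Σ(xᵢ − x̄)⁴ = 560.3281 ⇒ m₄ = 140.08203
m₂² = 67.03516
g_2 = m₄/m₂² − 3 = 2.08968 − 3 ≈ -0.910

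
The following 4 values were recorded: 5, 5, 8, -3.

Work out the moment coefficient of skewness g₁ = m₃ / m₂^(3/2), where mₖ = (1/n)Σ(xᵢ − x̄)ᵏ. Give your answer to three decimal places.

x̄ = (5 + 5 + 8 - 3) / 4 = 3.7500
deviations (xᵢ − x̄): 1.2500, 1.2500, 4.2500, -6.7500
Σ(xᵢ − x̄)² = 66.7500 ⇒ m₂ = 66.7500/4 = 16.68750
Σ(xᵢ − x̄)³ = -226.8750 ⇒ m₃ = -226.8750/4 = -56.71875
m₂^(3/2) = 16.68750^(1.5) = 68.16900
g₁ = m₃ / m₂^(3/2) = -56.71875 / 68.16900 ≈ -0.832

-0.832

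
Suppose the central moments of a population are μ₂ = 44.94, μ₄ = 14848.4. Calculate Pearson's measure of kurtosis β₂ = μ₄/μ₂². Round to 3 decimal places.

7.352

μ₂² = 44.94² = 2019.60360
μ₄/μ₂² = 14848.4 / 2019.60360 = 7.35214
β₂ ≈ 7.352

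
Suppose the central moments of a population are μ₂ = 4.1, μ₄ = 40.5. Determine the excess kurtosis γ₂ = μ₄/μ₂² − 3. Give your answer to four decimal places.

-0.5907

μ₂² = 4.1² = 16.81000
μ₄/μ₂² = 40.5 / 16.81000 = 2.40928
γ₂ = 2.40928 − 3 ≈ -0.5907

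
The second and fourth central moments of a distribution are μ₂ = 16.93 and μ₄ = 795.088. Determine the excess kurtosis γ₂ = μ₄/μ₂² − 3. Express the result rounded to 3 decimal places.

-0.226

μ₂² = 16.93² = 286.62490
μ₄/μ₂² = 795.088 / 286.62490 = 2.77397
γ₂ = 2.77397 − 3 ≈ -0.226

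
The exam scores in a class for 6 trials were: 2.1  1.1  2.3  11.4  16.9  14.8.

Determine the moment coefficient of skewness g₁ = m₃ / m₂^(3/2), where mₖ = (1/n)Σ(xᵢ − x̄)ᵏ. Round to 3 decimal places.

x̄ = (2.1 + 1.1 + 2.3 + 11.4 + 16.9 + 14.8) / 6 = 8.1000
deviations (xᵢ − x̄): -6.0000, -7.0000, -5.8000, 3.3000, 8.8000, 6.7000
Σ(xᵢ − x̄)² = 251.8600 ⇒ m₂ = 251.8600/6 = 41.97667
Σ(xᵢ − x̄)³ = 264.0600 ⇒ m₃ = 264.0600/6 = 44.01000
m₂^(3/2) = 41.97667^(1.5) = 271.96431
g₁ = m₃ / m₂^(3/2) = 44.01000 / 271.96431 ≈ 0.162

0.162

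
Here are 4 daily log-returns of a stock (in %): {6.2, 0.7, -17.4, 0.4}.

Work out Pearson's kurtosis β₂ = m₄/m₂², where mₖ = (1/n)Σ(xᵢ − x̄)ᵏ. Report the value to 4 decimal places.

x̄ = -2.5250
Σ(xᵢ − x̄)² = 316.3475 ⇒ m₂ = 79.08687
Σ(xᵢ − x̄)⁴ = 54934.9593 ⇒ m₄ = 13733.73983
m₂² = 6254.73380
β₂ = m₄/m₂² = 13733.73983 / 6254.73380 ≈ 2.1957

2.1957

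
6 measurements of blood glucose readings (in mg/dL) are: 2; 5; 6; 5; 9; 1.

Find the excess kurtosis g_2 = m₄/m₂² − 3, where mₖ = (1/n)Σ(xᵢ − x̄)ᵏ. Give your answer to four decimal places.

-0.9381

x̄ = 4.6667
Σ(xᵢ − x̄)² = 41.3333 ⇒ m₂ = 6.88889
Σ(xᵢ − x̄)⁴ = 587.1111 ⇒ m₄ = 97.85185
m₂² = 47.45679
g_2 = m₄/m₂² − 3 = 2.06191 − 3 ≈ -0.9381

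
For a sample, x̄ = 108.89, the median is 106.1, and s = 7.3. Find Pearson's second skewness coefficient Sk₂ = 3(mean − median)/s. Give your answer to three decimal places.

Sk₂ = 3(108.89 − 106.1) / 7.3 = 3 × 2.7900 / 7.3
    = 8.3700 / 7.3 ≈ 1.147

1.147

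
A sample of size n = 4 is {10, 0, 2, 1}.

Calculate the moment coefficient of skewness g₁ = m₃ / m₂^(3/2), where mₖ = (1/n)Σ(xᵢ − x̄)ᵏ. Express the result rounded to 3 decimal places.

1.046

x̄ = (10 + 0 + 2 + 1) / 4 = 3.2500
deviations (xᵢ − x̄): 6.7500, -3.2500, -1.2500, -2.2500
Σ(xᵢ − x̄)² = 62.7500 ⇒ m₂ = 62.7500/4 = 15.68750
Σ(xᵢ − x̄)³ = 259.8750 ⇒ m₃ = 259.8750/4 = 64.96875
m₂^(3/2) = 15.68750^(1.5) = 62.13419
g₁ = m₃ / m₂^(3/2) = 64.96875 / 62.13419 ≈ 1.046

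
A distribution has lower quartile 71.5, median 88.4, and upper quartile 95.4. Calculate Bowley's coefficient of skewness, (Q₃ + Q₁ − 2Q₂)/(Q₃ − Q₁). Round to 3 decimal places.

numerator: Q₃ + Q₁ − 2Q₂ = 95.4 + 71.5 − 2×88.4 = -9.9000
denominator: Q₃ − Q₁ = 95.4 − 71.5 = 23.9000
Bowley skewness = -9.9000 / 23.9000 ≈ -0.414

-0.414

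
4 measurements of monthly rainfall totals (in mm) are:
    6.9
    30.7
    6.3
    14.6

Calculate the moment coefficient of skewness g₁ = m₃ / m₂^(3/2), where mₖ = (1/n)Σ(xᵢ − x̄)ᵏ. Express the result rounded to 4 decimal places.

0.8173

x̄ = (6.9 + 30.7 + 6.3 + 14.6) / 4 = 14.6250
deviations (xᵢ − x̄): -7.7250, 16.0750, -8.3250, -0.0250
Σ(xᵢ − x̄)² = 387.3875 ⇒ m₂ = 387.3875/4 = 96.84688
Σ(xᵢ − x̄)³ = 3115.9069 ⇒ m₃ = 3115.9069/4 = 778.97672
m₂^(3/2) = 96.84688^(1.5) = 953.07794
g₁ = m₃ / m₂^(3/2) = 778.97672 / 953.07794 ≈ 0.8173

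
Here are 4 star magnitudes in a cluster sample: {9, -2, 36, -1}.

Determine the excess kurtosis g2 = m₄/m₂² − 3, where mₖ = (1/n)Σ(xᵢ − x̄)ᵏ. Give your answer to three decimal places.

-0.901

x̄ = 10.5000
Σ(xᵢ − x̄)² = 941.0000 ⇒ m₂ = 235.25000
Σ(xᵢ − x̄)⁴ = 464734.2500 ⇒ m₄ = 116183.56250
m₂² = 55342.56250
g2 = m₄/m₂² − 3 = 2.09935 − 3 ≈ -0.901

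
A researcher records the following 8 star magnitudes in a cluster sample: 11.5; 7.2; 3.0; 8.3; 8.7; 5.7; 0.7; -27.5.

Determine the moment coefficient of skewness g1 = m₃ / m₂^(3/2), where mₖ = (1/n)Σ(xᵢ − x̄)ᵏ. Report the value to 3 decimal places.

-1.948

x̄ = (11.5 + 7.2 + 3.0 + 8.3 + 8.7 + 5.7 + 0.7 - 27.5) / 8 = 2.2000
deviations (xᵢ − x̄): 9.3000, 5.0000, 0.8000, 6.1000, 6.5000, 3.5000, -1.5000, -29.7000
Σ(xᵢ − x̄)² = 1088.1800 ⇒ m₂ = 1088.1800/8 = 136.02250
Σ(xᵢ − x̄)³ = -24727.0980 ⇒ m₃ = -24727.0980/8 = -3090.88725
m₂^(3/2) = 136.02250^(1.5) = 1586.41252
g1 = m₃ / m₂^(3/2) = -3090.88725 / 1586.41252 ≈ -1.948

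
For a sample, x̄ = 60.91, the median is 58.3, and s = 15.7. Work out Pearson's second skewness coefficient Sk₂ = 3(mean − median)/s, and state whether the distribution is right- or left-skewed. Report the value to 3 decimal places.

Sk₂ = 3(60.91 − 58.3) / 15.7 = 3 × 2.6100 / 15.7
    = 7.8300 / 15.7 ≈ 0.499
Sk₂ > 0 ⇒ mean > median ⇒ right-skewed (positive skew).

0.499, right-skewed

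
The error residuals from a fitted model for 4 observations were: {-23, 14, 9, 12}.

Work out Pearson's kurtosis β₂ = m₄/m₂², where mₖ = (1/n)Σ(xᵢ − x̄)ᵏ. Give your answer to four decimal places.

2.2958

x̄ = 3.0000
Σ(xᵢ − x̄)² = 914.0000 ⇒ m₂ = 228.50000
Σ(xᵢ − x̄)⁴ = 479474.0000 ⇒ m₄ = 119868.50000
m₂² = 52212.25000
β₂ = m₄/m₂² = 119868.50000 / 52212.25000 ≈ 2.2958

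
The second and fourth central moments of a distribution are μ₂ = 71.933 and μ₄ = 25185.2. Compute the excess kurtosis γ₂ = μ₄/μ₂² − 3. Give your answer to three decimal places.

1.867

μ₂² = 71.933² = 5174.35649
μ₄/μ₂² = 25185.2 / 5174.35649 = 4.86731
γ₂ = 4.86731 − 3 ≈ 1.867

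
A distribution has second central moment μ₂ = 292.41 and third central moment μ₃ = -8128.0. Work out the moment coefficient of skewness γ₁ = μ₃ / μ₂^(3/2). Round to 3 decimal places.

σ = √μ₂ = √292.41 = 17.10000
σ³ = μ₂^(3/2) = 5000.21100
γ₁ = μ₃/σ³ = -8128.0 / 5000.21100 ≈ -1.626

-1.626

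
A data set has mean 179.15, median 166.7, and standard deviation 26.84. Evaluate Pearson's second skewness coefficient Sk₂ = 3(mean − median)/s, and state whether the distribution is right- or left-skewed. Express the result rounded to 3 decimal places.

1.392, right-skewed

Sk₂ = 3(179.15 − 166.7) / 26.84 = 3 × 12.4500 / 26.84
    = 37.3500 / 26.84 ≈ 1.392
Sk₂ > 0 ⇒ mean > median ⇒ right-skewed (positive skew).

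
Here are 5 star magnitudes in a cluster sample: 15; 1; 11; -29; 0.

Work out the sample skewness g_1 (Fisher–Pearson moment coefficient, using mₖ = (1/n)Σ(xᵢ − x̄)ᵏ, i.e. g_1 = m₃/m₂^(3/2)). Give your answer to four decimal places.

-0.9980

x̄ = (15 + 1 + 11 - 29 + 0) / 5 = -0.4000
deviations (xᵢ − x̄): 15.4000, 1.4000, 11.4000, -28.6000, 0.4000
Σ(xᵢ − x̄)² = 1187.2000 ⇒ m₂ = 1187.2000/5 = 237.44000
Σ(xᵢ − x̄)³ = -18257.0400 ⇒ m₃ = -18257.0400/5 = -3651.40800
m₂^(3/2) = 237.44000^(1.5) = 3658.73391
g_1 = m₃ / m₂^(3/2) = -3651.40800 / 3658.73391 ≈ -0.9980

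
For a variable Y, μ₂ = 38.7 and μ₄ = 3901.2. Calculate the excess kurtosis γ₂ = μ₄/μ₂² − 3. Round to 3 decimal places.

μ₂² = 38.7² = 1497.69000
μ₄/μ₂² = 3901.2 / 1497.69000 = 2.60481
γ₂ = 2.60481 − 3 ≈ -0.395

-0.395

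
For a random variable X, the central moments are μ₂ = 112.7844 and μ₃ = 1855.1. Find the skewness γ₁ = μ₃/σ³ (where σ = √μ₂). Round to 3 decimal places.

σ = √μ₂ = √112.7844 = 10.62000
σ³ = μ₂^(3/2) = 1197.77033
γ₁ = μ₃/σ³ = 1855.1 / 1197.77033 ≈ 1.549

1.549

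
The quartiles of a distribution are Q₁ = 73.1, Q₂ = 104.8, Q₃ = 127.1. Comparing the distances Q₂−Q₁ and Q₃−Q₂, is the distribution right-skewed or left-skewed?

left-skewed

Q₂ − Q₁ = 31.7;  Q₃ − Q₂ = 22.3
Q₂ − Q₁ > Q₃ − Q₂ ⇒ the lower half is more spread out ⇒ left-skewed.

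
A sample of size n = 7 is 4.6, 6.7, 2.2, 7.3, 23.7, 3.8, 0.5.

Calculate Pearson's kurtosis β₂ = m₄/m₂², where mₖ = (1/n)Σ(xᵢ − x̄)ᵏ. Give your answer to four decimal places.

x̄ = 6.9714
Σ(xᵢ − x̄)² = 360.3543 ⇒ m₂ = 51.47918
Σ(xᵢ − x̄)⁴ = 80718.2845 ⇒ m₄ = 11531.18350
m₂² = 2650.10635
β₂ = m₄/m₂² = 11531.18350 / 2650.10635 ≈ 4.3512

4.3512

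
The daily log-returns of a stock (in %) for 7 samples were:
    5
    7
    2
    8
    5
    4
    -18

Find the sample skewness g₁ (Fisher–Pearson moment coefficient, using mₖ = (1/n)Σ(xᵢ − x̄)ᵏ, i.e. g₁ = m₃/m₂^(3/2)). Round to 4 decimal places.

-1.8428

x̄ = (5 + 7 + 2 + 8 + 5 + 4 - 18) / 7 = 1.8571
deviations (xᵢ − x̄): 3.1429, 5.1429, 0.1429, 6.1429, 3.1429, 2.1429, -19.8571
Σ(xᵢ − x̄)² = 482.8571 ⇒ m₂ = 482.8571/7 = 68.97959
Σ(xᵢ − x̄)³ = -7390.0408 ⇒ m₃ = -7390.0408/7 = -1055.72012
m₂^(3/2) = 68.97959^(1.5) = 572.90278
g₁ = m₃ / m₂^(3/2) = -1055.72012 / 572.90278 ≈ -1.8428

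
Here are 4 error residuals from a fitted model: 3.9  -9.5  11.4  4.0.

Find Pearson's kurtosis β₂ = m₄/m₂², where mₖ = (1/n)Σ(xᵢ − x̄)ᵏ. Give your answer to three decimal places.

x̄ = 2.4500
Σ(xᵢ − x̄)² = 227.4100 ⇒ m₂ = 56.85250
Σ(xᵢ − x̄)⁴ = 26819.1570 ⇒ m₄ = 6704.78926
m₂² = 3232.20676
β₂ = m₄/m₂² = 6704.78926 / 3232.20676 ≈ 2.074

2.074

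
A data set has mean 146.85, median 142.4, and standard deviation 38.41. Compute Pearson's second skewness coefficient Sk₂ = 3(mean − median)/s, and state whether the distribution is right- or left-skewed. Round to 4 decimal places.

0.3476, right-skewed

Sk₂ = 3(146.85 − 142.4) / 38.41 = 3 × 4.4500 / 38.41
    = 13.3500 / 38.41 ≈ 0.3476
Sk₂ > 0 ⇒ mean > median ⇒ right-skewed (positive skew).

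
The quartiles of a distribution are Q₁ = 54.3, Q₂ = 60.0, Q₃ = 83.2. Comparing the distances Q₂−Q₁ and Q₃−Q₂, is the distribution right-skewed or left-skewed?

right-skewed

Q₂ − Q₁ = 5.7;  Q₃ − Q₂ = 23.2
Q₃ − Q₂ > Q₂ − Q₁ ⇒ the upper half is more spread out ⇒ right-skewed.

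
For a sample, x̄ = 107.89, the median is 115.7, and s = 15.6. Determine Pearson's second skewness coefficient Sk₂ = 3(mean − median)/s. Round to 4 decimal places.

-1.5019

Sk₂ = 3(107.89 − 115.7) / 15.6 = 3 × -7.8100 / 15.6
    = -23.4300 / 15.6 ≈ -1.5019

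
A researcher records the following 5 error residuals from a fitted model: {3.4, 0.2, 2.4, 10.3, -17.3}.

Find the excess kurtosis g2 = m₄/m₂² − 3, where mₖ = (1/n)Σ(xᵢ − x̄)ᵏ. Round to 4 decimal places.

x̄ = -0.2000
Σ(xᵢ − x̄)² = 422.5400 ⇒ m₂ = 84.50800
Σ(xᵢ − x̄)⁴ = 97872.3554 ⇒ m₄ = 19574.47108
m₂² = 7141.60206
g2 = m₄/m₂² − 3 = 2.74091 − 3 ≈ -0.2591

-0.2591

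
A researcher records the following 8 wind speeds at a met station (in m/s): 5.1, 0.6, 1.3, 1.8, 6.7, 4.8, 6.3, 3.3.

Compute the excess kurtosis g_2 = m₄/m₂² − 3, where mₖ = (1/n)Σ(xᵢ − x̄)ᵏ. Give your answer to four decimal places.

x̄ = 3.7375
Σ(xᵢ − x̄)² = 38.0587 ⇒ m₂ = 4.75734
Σ(xᵢ − x̄)⁴ = 271.1949 ⇒ m₄ = 33.89936
m₂² = 22.63232
g_2 = m₄/m₂² − 3 = 1.49783 − 3 ≈ -1.5022

-1.5022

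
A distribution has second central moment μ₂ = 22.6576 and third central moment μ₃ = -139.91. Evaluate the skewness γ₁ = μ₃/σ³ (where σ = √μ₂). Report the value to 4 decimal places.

-1.2973

σ = √μ₂ = √22.6576 = 4.76000
σ³ = μ₂^(3/2) = 107.85018
γ₁ = μ₃/σ³ = -139.91 / 107.85018 ≈ -1.2973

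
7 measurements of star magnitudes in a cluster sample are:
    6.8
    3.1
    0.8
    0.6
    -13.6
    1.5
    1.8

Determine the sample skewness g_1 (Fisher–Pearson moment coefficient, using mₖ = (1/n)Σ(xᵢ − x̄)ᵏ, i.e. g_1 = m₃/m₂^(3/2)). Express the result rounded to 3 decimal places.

-1.544

x̄ = (6.8 + 3.1 + 0.8 + 0.6 - 13.6 + 1.5 + 1.8) / 7 = 0.1429
deviations (xᵢ − x̄): 6.6571, 2.9571, 0.6571, 0.4571, -13.7429, 1.3571, 1.6571
Σ(xᵢ − x̄)² = 247.1571 ⇒ m₂ = 247.1571/7 = 35.30816
Σ(xᵢ − x̄)³ = -2267.2429 ⇒ m₃ = -2267.2429/7 = -323.89184
m₂^(3/2) = 35.30816^(1.5) = 209.80348
g_1 = m₃ / m₂^(3/2) = -323.89184 / 209.80348 ≈ -1.544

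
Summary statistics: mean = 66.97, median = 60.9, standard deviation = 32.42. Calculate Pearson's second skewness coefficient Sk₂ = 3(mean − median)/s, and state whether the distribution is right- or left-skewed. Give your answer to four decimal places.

0.5617, right-skewed

Sk₂ = 3(66.97 − 60.9) / 32.42 = 3 × 6.0700 / 32.42
    = 18.2100 / 32.42 ≈ 0.5617
Sk₂ > 0 ⇒ mean > median ⇒ right-skewed (positive skew).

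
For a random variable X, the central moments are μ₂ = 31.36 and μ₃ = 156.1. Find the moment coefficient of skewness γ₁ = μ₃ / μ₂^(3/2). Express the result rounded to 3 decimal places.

0.889

σ = √μ₂ = √31.36 = 5.60000
σ³ = μ₂^(3/2) = 175.61600
γ₁ = μ₃/σ³ = 156.1 / 175.61600 ≈ 0.889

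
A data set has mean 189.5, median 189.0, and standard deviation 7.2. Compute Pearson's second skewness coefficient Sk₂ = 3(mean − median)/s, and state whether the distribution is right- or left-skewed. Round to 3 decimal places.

Sk₂ = 3(189.5 − 189.0) / 7.2 = 3 × 0.5000 / 7.2
    = 1.5000 / 7.2 ≈ 0.208
Sk₂ > 0 ⇒ mean > median ⇒ right-skewed (positive skew).

0.208, right-skewed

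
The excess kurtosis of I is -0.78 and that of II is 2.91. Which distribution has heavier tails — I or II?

II

Higher excess kurtosis ⇒ heavier tails relative to the normal distribution.
-0.78 vs 2.91: the larger is 2.91, so II has heavier tails. (II is leptokurtic — heavier-than-normal tails; the other is platykurtic.)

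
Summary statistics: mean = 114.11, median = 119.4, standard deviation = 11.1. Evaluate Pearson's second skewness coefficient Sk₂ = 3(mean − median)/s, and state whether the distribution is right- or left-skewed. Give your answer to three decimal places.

Sk₂ = 3(114.11 − 119.4) / 11.1 = 3 × -5.2900 / 11.1
    = -15.8700 / 11.1 ≈ -1.430
Sk₂ < 0 ⇒ mean < median ⇒ left-skewed (negative skew).

-1.430, left-skewed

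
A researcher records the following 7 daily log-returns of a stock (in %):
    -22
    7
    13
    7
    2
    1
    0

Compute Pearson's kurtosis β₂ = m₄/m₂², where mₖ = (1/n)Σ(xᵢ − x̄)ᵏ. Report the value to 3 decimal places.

3.878

x̄ = 1.1429
Σ(xᵢ − x̄)² = 746.8571 ⇒ m₂ = 106.69388
Σ(xᵢ − x̄)⁴ = 308980.7464 ⇒ m₄ = 44140.10662
m₂² = 11383.58351
β₂ = m₄/m₂² = 44140.10662 / 11383.58351 ≈ 3.878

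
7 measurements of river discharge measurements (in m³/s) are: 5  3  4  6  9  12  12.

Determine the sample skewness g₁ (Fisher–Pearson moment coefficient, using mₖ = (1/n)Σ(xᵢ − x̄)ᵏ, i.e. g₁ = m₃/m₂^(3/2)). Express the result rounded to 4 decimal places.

0.2997

x̄ = (5 + 3 + 4 + 6 + 9 + 12 + 12) / 7 = 7.2857
deviations (xᵢ − x̄): -2.2857, -4.2857, -3.2857, -1.2857, 1.7143, 4.7143, 4.7143
Σ(xᵢ − x̄)² = 83.4286 ⇒ m₂ = 83.4286/7 = 11.91837
Σ(xᵢ − x̄)³ = 86.3265 ⇒ m₃ = 86.3265/7 = 12.33236
m₂^(3/2) = 11.91837^(1.5) = 41.14577
g₁ = m₃ / m₂^(3/2) = 12.33236 / 41.14577 ≈ 0.2997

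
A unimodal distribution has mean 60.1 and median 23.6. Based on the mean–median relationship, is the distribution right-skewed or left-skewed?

right-skewed

mean − median = 60.1 − 23.6 = 36.5
mean > median ⇒ the longer tail is on the right ⇒ right-skewed (positively skewed).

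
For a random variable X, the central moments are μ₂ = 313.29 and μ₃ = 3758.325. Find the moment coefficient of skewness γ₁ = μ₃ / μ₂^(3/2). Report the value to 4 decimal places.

σ = √μ₂ = √313.29 = 17.70000
σ³ = μ₂^(3/2) = 5545.23300
γ₁ = μ₃/σ³ = 3758.325 / 5545.23300 ≈ 0.6778

0.6778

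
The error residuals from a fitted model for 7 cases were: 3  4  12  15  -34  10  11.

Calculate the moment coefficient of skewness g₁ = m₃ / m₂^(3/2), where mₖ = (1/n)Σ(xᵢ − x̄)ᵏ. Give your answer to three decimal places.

-1.774

x̄ = (3 + 4 + 12 + 15 - 34 + 10 + 11) / 7 = 3.0000
deviations (xᵢ − x̄): 0.0000, 1.0000, 9.0000, 12.0000, -37.0000, 7.0000, 8.0000
Σ(xᵢ − x̄)² = 1708.0000 ⇒ m₂ = 1708.0000/7 = 244.00000
Σ(xᵢ − x̄)³ = -47340.0000 ⇒ m₃ = -47340.0000/7 = -6762.85714
m₂^(3/2) = 244.00000^(1.5) = 3811.40184
g₁ = m₃ / m₂^(3/2) = -6762.85714 / 3811.40184 ≈ -1.774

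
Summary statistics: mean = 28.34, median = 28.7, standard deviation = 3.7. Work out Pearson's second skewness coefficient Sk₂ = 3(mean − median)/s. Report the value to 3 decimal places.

-0.292

Sk₂ = 3(28.34 − 28.7) / 3.7 = 3 × -0.3600 / 3.7
    = -1.0800 / 3.7 ≈ -0.292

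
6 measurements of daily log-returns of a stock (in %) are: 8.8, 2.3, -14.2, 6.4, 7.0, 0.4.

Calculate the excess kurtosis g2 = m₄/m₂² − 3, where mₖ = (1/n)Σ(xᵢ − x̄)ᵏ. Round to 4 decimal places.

x̄ = 1.7833
Σ(xᵢ − x̄)² = 355.4083 ⇒ m₂ = 59.23472
Σ(xᵢ − x̄)⁴ = 68885.8920 ⇒ m₄ = 11480.98200
m₂² = 3508.75232
g2 = m₄/m₂² − 3 = 3.27210 − 3 ≈ 0.2721

0.2721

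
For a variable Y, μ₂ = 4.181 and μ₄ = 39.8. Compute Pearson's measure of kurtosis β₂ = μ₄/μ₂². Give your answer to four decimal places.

μ₂² = 4.181² = 17.48076
μ₄/μ₂² = 39.8 / 17.48076 = 2.27679
β₂ ≈ 2.2768

2.2768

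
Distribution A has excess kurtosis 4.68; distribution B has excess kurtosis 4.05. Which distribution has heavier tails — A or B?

A

Higher excess kurtosis ⇒ heavier tails relative to the normal distribution.
4.68 vs 4.05: the larger is 4.68, so A has heavier tails.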